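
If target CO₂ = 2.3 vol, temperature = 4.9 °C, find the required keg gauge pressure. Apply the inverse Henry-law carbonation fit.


psi = vols/(0.01821 + 0.09011·e^(−0.04·T)) − 14.695
psi = 2.3/(0.01821 + 0.09011·e^(−0.04·4.9)) − 14.695

10.2287 psi


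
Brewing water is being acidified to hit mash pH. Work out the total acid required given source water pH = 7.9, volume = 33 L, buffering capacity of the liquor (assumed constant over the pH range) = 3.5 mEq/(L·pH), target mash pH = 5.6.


acid = buffering capacity · (pH_source − pH_target) · V
acid = 3.5 · (7.9 − 5.6) · 33

265.6500 mEq


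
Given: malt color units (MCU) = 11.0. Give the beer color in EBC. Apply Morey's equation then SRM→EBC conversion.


SRM = 1.4922·MCU^0.6859;  EBC = SRM·1.97
SRM = 1.4922·11.0^0.6859 = 7.7289
EBC = 7.7289·1.97

15.2260 EBC


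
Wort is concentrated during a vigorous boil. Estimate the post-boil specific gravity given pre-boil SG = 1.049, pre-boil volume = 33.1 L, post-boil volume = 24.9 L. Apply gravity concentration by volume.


SG_post = 1 + (SG_pre − 1)·V_pre/V_post
pts_pre = (1.049 − 1)·1000 = 49.0000
pts_post = 49.0000·33.1/24.9 = 65.1365
SG_post = 1 + 65.1365/1000

1.0651


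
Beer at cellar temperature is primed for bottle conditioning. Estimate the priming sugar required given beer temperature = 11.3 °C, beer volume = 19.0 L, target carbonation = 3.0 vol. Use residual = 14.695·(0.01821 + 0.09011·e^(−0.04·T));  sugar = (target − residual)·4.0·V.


residual = 14.695·(0.01821 + 0.09011·e^(−0.04·11.3)) = 1.1102
sugar = (3.0 − 1.1102)·4.0·19.0

143.6222 g


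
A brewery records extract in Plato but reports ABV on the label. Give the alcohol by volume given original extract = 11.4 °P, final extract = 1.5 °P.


SG = 259/(259 − P);  ABV = (OG − FG)·131.25
OG = 259/(259 − 11.4) = 1.0460
FG = 259/(259 − 1.5) = 1.0058
ABV = (1.0460 − 1.0058)·131.25

5.2784 % ABV


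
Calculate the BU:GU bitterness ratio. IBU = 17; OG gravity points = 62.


BU:GU = IBU / OG_points
BU:GU = 17 / 62

0.2742


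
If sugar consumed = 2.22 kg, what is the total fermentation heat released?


Q = m_sugar · 590 kJ/kg
Q = 2.22 · 590

1309.8000 kJ


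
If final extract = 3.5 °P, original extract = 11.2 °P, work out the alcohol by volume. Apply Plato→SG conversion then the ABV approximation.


SG = 259/(259 − P);  ABV = (OG − FG)·131.25
OG = 259/(259 − 11.2) = 1.0452
FG = 259/(259 − 3.5) = 1.0137
ABV = (1.0452 − 1.0137)·131.25

4.1343 % ABV


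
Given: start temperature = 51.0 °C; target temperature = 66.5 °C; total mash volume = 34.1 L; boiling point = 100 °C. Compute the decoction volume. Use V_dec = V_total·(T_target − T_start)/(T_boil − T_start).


V_dec = 34.1·(66.5 − 51.0)/(100 − 51.0)

10.7867 L


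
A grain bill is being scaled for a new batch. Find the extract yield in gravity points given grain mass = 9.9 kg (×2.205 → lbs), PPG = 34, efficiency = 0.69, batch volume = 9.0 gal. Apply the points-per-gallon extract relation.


points = lbs × PPG × eff / vol
lbs = 9.9 × 2.205 = 21.8295
points = 21.8295 × 34 × 0.69 / 9.0

56.9022 points


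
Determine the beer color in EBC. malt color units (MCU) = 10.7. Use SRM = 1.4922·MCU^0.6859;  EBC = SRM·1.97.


SRM = 1.4922·10.7^0.6859 = 7.5837
EBC = 7.5837·1.97

14.9399 EBC


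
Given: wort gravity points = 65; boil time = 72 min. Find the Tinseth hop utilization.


U = 1.65·0.000125^(GP/1000) · (1 − e^(−0.04·t))/4.15
bigness = 1.65·0.000125^(65/1000) = 0.9200
boil_factor = (1 − e^(−0.04·72))/4.15 = 0.2274
U = 0.9200 · 0.2274

0.2092


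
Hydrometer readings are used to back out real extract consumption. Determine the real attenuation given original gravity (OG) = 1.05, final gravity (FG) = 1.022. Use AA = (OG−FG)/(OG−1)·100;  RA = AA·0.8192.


AA = (1.05 − 1.022)/(1.05 − 1)·100 = 56.0000
RA = 56.0000·0.8192

45.8752 %


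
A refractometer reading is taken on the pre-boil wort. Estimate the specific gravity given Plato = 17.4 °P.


SG = 259/(259 − P)
SG = 259/(259 − 17.4)

1.0720


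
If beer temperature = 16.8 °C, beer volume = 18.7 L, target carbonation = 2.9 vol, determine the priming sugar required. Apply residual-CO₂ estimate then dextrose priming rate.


residual = 14.695·(0.01821 + 0.09011·e^(−0.04·T));  sugar = (target − residual)·4.0·V
residual = 14.695·(0.01821 + 0.09011·e^(−0.04·16.8)) = 0.9438
sugar = (2.9 − 0.9438)·4.0·18.7

146.3216 g


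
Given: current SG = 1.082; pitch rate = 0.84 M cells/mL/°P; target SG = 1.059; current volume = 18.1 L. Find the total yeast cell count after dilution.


V_w = V·((SG_c−1)/(SG_t−1)−1);  °P = 259 − 259/SG_t;  cells = rate·(V+V_w)·°P
V_w = 18.1·((1.082−1)/(1.059−1)−1) = 7.0559
V_final = 18.1 + 7.0559 = 25.1559
°P = 259 − 259/1.059 = 14.4297
cells = 0.84·25.1559·14.4297

304.9127 billion cells


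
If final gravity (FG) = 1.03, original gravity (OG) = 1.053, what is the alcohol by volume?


ABV = (OG − FG) · 131.25
ABV = (1.053 − 1.03) · 131.25

3.0187 % ABV


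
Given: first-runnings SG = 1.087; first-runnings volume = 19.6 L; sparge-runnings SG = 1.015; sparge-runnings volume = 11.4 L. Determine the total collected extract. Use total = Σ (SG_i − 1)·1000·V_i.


first = (1.087 − 1)·1000·19.6 = 1705.2000
sparge = (1.015 − 1)·1000·11.4 = 171.0000
total = 1705.2000 + 171.0000

1876.2000 gravity·L


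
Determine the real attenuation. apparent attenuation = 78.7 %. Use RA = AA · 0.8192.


RA = 78.7 · 0.8192

64.4710 %


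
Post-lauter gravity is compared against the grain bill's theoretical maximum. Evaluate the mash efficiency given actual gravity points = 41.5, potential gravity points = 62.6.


efficiency = actual / potential × 100
efficiency = 41.5 / 62.6 × 100

66.2939 %


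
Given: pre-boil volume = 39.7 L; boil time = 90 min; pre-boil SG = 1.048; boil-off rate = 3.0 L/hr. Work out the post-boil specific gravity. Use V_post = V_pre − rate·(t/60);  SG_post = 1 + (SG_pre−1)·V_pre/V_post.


V_post = 39.7 − 3.0·(90/60) = 35.2000
SG_post = 1 + (1.048 − 1)·39.7/35.2000

1.0541


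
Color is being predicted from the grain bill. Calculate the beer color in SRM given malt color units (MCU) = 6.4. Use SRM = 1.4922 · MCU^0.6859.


SRM = 1.4922 · 6.4^0.6859

5.3307 SRM


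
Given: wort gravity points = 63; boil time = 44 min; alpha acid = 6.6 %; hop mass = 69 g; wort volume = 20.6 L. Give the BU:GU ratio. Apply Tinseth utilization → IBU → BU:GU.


U = 1.65·0.000125^(GP/1000)·(1−e^(−0.04t))/4.15;  IBU = (α/100)·m·U·1000/V;  BU:GU = IBU/GP
U = 1.65·0.000125^(63/1000)·(1−e^(−0.04·44))/4.15 = 0.1869
IBU = (6.6/100)·69·0.1869·1000/20.6 = 41.3118
BU:GU = 41.3118/63

0.6557


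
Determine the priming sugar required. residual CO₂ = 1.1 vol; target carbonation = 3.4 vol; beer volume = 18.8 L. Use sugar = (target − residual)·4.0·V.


sugar = (3.4 − 1.1)·4.0·18.8

172.9600 g


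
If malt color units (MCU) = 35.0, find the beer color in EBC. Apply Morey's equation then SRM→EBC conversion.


SRM = 1.4922·MCU^0.6859;  EBC = SRM·1.97
SRM = 1.4922·35.0^0.6859 = 17.0963
EBC = 17.0963·1.97

33.6798 EBC


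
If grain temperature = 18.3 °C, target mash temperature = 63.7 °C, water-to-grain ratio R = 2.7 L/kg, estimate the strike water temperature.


T_strike = (0.41/R)·(T_mash − T_grain) + T_mash
T_strike = (0.41/2.7)·(63.7 − 18.3) + 63.7

70.5941 °C


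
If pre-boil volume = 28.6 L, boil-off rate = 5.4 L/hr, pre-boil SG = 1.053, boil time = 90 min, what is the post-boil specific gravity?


V_post = V_pre − rate·(t/60);  SG_post = 1 + (SG_pre−1)·V_pre/V_post
V_post = 28.6 − 5.4·(90/60) = 20.5000
SG_post = 1 + (1.053 − 1)·28.6/20.5000

1.0739


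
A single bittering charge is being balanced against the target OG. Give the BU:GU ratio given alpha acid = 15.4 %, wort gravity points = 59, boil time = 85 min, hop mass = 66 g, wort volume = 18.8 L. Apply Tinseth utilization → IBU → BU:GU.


U = 1.65·0.000125^(GP/1000)·(1−e^(−0.04t))/4.15;  IBU = (α/100)·m·U·1000/V;  BU:GU = IBU/GP
U = 1.65·0.000125^(59/1000)·(1−e^(−0.04·85))/4.15 = 0.2262
IBU = (15.4/100)·66·0.2262·1000/18.8 = 122.2698
BU:GU = 122.2698/59

2.0724


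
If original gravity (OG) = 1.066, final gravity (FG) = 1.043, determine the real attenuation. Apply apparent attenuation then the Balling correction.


AA = (OG−FG)/(OG−1)·100;  RA = AA·0.8192
AA = (1.066 − 1.043)/(1.066 − 1)·100 = 34.8485
RA = 34.8485·0.8192

28.5479 %


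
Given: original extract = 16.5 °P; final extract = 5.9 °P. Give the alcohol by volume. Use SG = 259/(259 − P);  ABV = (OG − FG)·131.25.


OG = 259/(259 − 16.5) = 1.0680
FG = 259/(259 − 5.9) = 1.0233
ABV = (1.0680 − 1.0233)·131.25

5.8709 % ABV


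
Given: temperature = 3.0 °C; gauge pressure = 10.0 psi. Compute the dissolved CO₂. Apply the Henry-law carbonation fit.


vols = (P + 14.695)·(0.01821 + 0.09011·e^(−0.04·T))
vols = (10.0 + 14.695)·(0.01821 + 0.09011·e^(−0.04·3.0))

2.4233 volumes


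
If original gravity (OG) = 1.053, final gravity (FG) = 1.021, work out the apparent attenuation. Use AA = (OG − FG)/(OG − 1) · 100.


AA = (1.053 − 1.021)/(1.053 − 1) · 100

60.3774 %


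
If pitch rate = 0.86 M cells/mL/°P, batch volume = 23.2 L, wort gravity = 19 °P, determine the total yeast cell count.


cells (billions) = rate · V_L · °P
cells = 0.86 · 23.2 · 19

379.0880 billion cells


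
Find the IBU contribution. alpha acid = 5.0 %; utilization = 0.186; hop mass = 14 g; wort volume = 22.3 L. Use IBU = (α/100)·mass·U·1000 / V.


IBU = (5.0/100)·14·0.186·1000 / 22.3

5.8386 IBU


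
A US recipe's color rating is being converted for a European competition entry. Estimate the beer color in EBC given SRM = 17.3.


EBC = SRM · 1.97
EBC = 17.3 · 1.97

34.0810 EBC


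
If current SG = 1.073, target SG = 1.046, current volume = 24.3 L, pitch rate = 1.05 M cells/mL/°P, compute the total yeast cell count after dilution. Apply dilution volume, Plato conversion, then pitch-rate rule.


V_w = V·((SG_c−1)/(SG_t−1)−1);  °P = 259 − 259/SG_t;  cells = rate·(V+V_w)·°P
V_w = 24.3·((1.073−1)/(1.046−1)−1) = 14.2630
V_final = 24.3 + 14.2630 = 38.5630
°P = 259 − 259/1.046 = 11.3901
cells = 1.05·38.5630·11.3901

461.1970 billion cells


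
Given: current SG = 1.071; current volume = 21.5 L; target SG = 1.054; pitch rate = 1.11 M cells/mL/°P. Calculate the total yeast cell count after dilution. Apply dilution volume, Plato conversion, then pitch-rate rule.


V_w = V·((SG_c−1)/(SG_t−1)−1);  °P = 259 − 259/SG_t;  cells = rate·(V+V_w)·°P
V_w = 21.5·((1.071−1)/(1.054−1)−1) = 6.7685
V_final = 21.5 + 6.7685 = 28.2685
°P = 259 − 259/1.054 = 13.2694
cells = 1.11·28.2685·13.2694

416.3695 billion cells


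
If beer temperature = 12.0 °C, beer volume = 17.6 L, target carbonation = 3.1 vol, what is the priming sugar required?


residual = 14.695·(0.01821 + 0.09011·e^(−0.04·T));  sugar = (target − residual)·4.0·V
residual = 14.695·(0.01821 + 0.09011·e^(−0.04·12.0)) = 1.0870
sugar = (3.1 − 1.0870)·4.0·17.6

141.7174 g


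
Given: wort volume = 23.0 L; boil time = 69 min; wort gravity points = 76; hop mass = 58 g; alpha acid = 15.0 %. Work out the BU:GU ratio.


U = 1.65·0.000125^(GP/1000)·(1−e^(−0.04t))/4.15;  IBU = (α/100)·m·U·1000/V;  BU:GU = IBU/GP
U = 1.65·0.000125^(76/1000)·(1−e^(−0.04·69))/4.15 = 0.1881
IBU = (15.0/100)·58·0.1881·1000/23.0 = 71.1536
BU:GU = 71.1536/76

0.9362


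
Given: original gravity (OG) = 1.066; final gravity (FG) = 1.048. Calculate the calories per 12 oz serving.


ABW = (OG−FG)·131.25·0.79/FG;  °P = 259 − 259/SG (for OG→OE and FG→AE);  RE = 0.1808·OE + 0.8192·AE;  Cal = (6.9·ABW + 4·(RE−0.1))·FG·3.55
ABW = (1.066 − 1.048)·131.25·0.79/1.048 = 1.7809
OE = 259 − 259/1.066 = 16.0356 °P
AE = 259 − 259/1.048 = 11.8626 °P
RE = 0.1808·16.0356 + 0.8192·11.8626 = 12.6171 °P
Cal = (6.9·1.7809 + 4·(12.6171−0.1))·1.048·3.55

231.9911 kcal


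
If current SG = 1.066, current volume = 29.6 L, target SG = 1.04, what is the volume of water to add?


V_water = V·((SG_curr − 1)/(SG_target − 1) − 1)
V_water = 29.6·((1.066 − 1)/(1.04 − 1) − 1)

19.2400 L


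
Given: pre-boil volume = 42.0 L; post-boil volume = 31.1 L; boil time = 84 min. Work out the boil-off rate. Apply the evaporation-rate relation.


rate = (V_pre − V_post) / (t_min/60)
rate = (42.0 − 31.1) / (84/60)

7.7857 L/hr


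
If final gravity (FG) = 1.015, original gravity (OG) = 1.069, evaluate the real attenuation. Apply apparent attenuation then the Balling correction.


AA = (OG−FG)/(OG−1)·100;  RA = AA·0.8192
AA = (1.069 − 1.015)/(1.069 − 1)·100 = 78.2609
RA = 78.2609·0.8192

64.1113 %


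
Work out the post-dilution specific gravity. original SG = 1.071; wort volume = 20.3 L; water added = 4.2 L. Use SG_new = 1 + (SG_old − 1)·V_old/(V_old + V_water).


pts = (1.071 − 1)·1000·20.3/(20.3 + 4.2) = 58.8286
SG_new = 1 + 58.8286/1000

1.0588


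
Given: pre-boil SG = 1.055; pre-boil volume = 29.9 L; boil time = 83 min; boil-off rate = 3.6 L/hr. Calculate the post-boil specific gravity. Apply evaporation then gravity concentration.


V_post = V_pre − rate·(t/60);  SG_post = 1 + (SG_pre−1)·V_pre/V_post
V_post = 29.9 − 3.6·(83/60) = 24.9200
SG_post = 1 + (1.055 − 1)·29.9/24.9200

1.0660


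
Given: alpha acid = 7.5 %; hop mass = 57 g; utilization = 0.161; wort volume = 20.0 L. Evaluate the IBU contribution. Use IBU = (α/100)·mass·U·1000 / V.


IBU = (7.5/100)·57·0.161·1000 / 20.0

34.4138 IBU


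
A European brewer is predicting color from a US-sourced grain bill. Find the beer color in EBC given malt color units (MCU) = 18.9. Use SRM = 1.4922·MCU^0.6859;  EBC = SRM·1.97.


SRM = 1.4922·18.9^0.6859 = 11.2035
EBC = 11.2035·1.97

22.0708 EBC


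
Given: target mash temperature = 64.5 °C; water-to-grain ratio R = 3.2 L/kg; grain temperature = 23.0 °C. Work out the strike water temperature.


T_strike = (0.41/R)·(T_mash − T_grain) + T_mash
T_strike = (0.41/3.2)·(64.5 − 23.0) + 64.5

69.8172 °C


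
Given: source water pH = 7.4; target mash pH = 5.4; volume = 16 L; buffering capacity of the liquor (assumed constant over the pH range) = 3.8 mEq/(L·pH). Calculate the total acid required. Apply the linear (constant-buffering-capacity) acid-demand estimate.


acid = buffering capacity · (pH_source − pH_target) · V
acid = 3.8 · (7.4 − 5.4) · 16

121.6000 mEq


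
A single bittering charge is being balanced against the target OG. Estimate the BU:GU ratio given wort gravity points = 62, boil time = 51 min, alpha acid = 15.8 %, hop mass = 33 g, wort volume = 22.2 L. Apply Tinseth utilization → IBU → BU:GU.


U = 1.65·0.000125^(GP/1000)·(1−e^(−0.04t))/4.15;  IBU = (α/100)·m·U·1000/V;  BU:GU = IBU/GP
U = 1.65·0.000125^(62/1000)·(1−e^(−0.04·51))/4.15 = 0.1981
IBU = (15.8/100)·33·0.1981·1000/22.2 = 46.5337
BU:GU = 46.5337/62

0.7505


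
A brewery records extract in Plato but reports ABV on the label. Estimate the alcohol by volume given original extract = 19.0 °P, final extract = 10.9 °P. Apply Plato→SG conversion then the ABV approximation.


SG = 259/(259 − P);  ABV = (OG − FG)·131.25
OG = 259/(259 − 19.0) = 1.0792
FG = 259/(259 − 10.9) = 1.0439
ABV = (1.0792 − 1.0439)·131.25

4.6243 % ABV


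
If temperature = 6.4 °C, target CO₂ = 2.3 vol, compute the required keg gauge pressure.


psi = vols/(0.01821 + 0.09011·e^(−0.04·T)) − 14.695
psi = 2.3/(0.01821 + 0.09011·e^(−0.04·6.4)) − 14.695

11.4509 psi


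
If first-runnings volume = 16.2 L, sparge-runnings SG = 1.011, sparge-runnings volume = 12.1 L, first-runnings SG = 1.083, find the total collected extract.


total = Σ (SG_i − 1)·1000·V_i
first = (1.083 − 1)·1000·16.2 = 1344.6000
sparge = (1.011 − 1)·1000·12.1 = 133.1000
total = 1344.6000 + 133.1000

1477.7000 gravity·L


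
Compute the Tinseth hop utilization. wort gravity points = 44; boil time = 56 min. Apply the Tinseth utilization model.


U = 1.65·0.000125^(GP/1000) · (1 − e^(−0.04·t))/4.15
bigness = 1.65·0.000125^(44/1000) = 1.1111
boil_factor = (1 − e^(−0.04·56))/4.15 = 0.2153
U = 1.1111 · 0.2153

0.2392


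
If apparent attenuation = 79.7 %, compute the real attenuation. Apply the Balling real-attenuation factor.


RA = AA · 0.8192
RA = 79.7 · 0.8192

65.2902 %


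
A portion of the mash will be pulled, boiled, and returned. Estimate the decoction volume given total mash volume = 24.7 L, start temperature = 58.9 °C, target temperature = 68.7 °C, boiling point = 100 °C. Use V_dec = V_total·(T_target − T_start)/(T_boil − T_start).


V_dec = 24.7·(68.7 − 58.9)/(100 − 58.9)

5.8895 L


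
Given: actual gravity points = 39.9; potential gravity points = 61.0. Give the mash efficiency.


efficiency = actual / potential × 100
efficiency = 39.9 / 61.0 × 100

65.4098 %


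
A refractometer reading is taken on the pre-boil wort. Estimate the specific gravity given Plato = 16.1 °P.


SG = 259/(259 − P)
SG = 259/(259 − 16.1)

1.0663


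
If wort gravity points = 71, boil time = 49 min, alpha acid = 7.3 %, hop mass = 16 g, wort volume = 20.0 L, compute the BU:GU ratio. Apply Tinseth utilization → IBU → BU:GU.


U = 1.65·0.000125^(GP/1000)·(1−e^(−0.04t))/4.15;  IBU = (α/100)·m·U·1000/V;  BU:GU = IBU/GP
U = 1.65·0.000125^(71/1000)·(1−e^(−0.04·49))/4.15 = 0.1805
IBU = (7.3/100)·16·0.1805·1000/20.0 = 10.5389
BU:GU = 10.5389/71

0.1484


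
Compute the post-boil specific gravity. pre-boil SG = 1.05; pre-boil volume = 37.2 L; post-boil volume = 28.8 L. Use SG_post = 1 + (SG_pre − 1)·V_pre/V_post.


pts_pre = (1.05 − 1)·1000 = 50.0000
pts_post = 50.0000·37.2/28.8 = 64.5833
SG_post = 1 + 64.5833/1000

1.0646


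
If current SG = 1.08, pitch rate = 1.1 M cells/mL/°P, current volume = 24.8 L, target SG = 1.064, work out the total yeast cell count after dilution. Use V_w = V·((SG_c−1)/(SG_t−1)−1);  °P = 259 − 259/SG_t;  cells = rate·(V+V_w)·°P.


V_w = 24.8·((1.08−1)/(1.064−1)−1) = 6.2000
V_final = 24.8 + 6.2000 = 31.0000
°P = 259 − 259/1.064 = 15.5789
cells = 1.1·31.0000·15.5789

531.2421 billion cells


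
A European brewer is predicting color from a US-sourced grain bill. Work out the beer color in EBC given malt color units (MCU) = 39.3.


SRM = 1.4922·MCU^0.6859;  EBC = SRM·1.97
SRM = 1.4922·39.3^0.6859 = 18.5106
EBC = 18.5106·1.97

36.4659 EBC


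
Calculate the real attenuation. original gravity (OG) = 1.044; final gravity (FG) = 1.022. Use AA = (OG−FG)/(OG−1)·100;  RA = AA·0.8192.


AA = (1.044 − 1.022)/(1.044 − 1)·100 = 50.0000
RA = 50.0000·0.8192

40.9600 %


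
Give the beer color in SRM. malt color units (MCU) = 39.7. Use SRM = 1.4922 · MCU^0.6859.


SRM = 1.4922 · 39.7^0.6859

18.6396 SRM


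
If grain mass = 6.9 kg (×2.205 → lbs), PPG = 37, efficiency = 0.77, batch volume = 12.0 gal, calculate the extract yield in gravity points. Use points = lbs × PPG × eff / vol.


lbs = 6.9 × 2.205 = 15.2145
points = 15.2145 × 37 × 0.77 / 12.0

36.1218 points


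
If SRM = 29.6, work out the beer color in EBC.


EBC = SRM · 1.97
EBC = 29.6 · 1.97

58.3120 EBC


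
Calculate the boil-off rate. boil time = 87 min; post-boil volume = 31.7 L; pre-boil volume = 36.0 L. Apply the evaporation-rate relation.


rate = (V_pre − V_post) / (t_min/60)
rate = (36.0 − 31.7) / (87/60)

2.9655 L/hr


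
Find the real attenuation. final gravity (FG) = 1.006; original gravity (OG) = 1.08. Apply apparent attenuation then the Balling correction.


AA = (OG−FG)/(OG−1)·100;  RA = AA·0.8192
AA = (1.08 − 1.006)/(1.08 − 1)·100 = 92.5000
RA = 92.5000·0.8192

75.7760 %


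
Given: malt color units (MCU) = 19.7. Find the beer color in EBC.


SRM = 1.4922·MCU^0.6859;  EBC = SRM·1.97
SRM = 1.4922·19.7^0.6859 = 11.5266
EBC = 11.5266·1.97

22.7074 EBC


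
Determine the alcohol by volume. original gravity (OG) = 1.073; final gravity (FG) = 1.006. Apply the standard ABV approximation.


ABV = (OG − FG) · 131.25
ABV = (1.073 − 1.006) · 131.25

8.7937 % ABV


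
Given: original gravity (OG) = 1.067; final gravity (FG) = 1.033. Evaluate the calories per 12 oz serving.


ABW = (OG−FG)·131.25·0.79/FG;  °P = 259 − 259/SG (for OG→OE and FG→AE);  RE = 0.1808·OE + 0.8192·AE;  Cal = (6.9·ABW + 4·(RE−0.1))·FG·3.55
ABW = (1.067 − 1.033)·131.25·0.79/1.033 = 3.4128
OE = 259 − 259/1.067 = 16.2634 °P
AE = 259 − 259/1.033 = 8.2740 °P
RE = 0.1808·16.2634 + 0.8192·8.2740 = 9.7184 °P
Cal = (6.9·3.4128 + 4·(9.7184−0.1))·1.033·3.55

227.4431 kcal


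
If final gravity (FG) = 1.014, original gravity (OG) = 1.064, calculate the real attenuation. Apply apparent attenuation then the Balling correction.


AA = (OG−FG)/(OG−1)·100;  RA = AA·0.8192
AA = (1.064 − 1.014)/(1.064 − 1)·100 = 78.1250
RA = 78.1250·0.8192

64.0000 %


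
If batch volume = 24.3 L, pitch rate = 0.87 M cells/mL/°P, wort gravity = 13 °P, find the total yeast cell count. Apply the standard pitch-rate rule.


cells (billions) = rate · V_L · °P
cells = 0.87 · 24.3 · 13

274.8330 billion cells


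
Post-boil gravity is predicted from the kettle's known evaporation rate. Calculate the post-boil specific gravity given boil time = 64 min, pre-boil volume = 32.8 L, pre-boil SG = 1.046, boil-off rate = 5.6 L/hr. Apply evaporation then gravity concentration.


V_post = V_pre − rate·(t/60);  SG_post = 1 + (SG_pre−1)·V_pre/V_post
V_post = 32.8 − 5.6·(64/60) = 26.8267
SG_post = 1 + (1.046 − 1)·32.8/26.8267

1.0562


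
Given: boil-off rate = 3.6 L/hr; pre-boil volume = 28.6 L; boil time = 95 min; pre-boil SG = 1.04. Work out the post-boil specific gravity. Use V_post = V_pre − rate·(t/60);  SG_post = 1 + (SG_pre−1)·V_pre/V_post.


V_post = 28.6 − 3.6·(95/60) = 22.9000
SG_post = 1 + (1.04 − 1)·28.6/22.9000

1.0500


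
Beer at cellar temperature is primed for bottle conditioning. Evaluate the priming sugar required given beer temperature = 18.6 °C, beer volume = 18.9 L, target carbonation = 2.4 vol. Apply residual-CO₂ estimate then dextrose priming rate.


residual = 14.695·(0.01821 + 0.09011·e^(−0.04·T));  sugar = (target − residual)·4.0·V
residual = 14.695·(0.01821 + 0.09011·e^(−0.04·18.6)) = 0.8969
sugar = (2.4 − 0.8969)·4.0·18.9

113.6380 g


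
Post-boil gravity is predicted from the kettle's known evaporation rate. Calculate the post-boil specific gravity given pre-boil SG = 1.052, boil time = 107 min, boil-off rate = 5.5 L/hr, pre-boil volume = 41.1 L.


V_post = V_pre − rate·(t/60);  SG_post = 1 + (SG_pre−1)·V_pre/V_post
V_post = 41.1 − 5.5·(107/60) = 31.2917
SG_post = 1 + (1.052 − 1)·41.1/31.2917

1.0683


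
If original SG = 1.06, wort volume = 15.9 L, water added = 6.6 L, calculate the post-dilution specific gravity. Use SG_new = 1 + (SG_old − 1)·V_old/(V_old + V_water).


pts = (1.06 − 1)·1000·15.9/(15.9 + 6.6) = 42.4000
SG_new = 1 + 42.4000/1000

1.0424


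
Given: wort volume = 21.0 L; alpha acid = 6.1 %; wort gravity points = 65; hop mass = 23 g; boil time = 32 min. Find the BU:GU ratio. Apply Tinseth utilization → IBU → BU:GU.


U = 1.65·0.000125^(GP/1000)·(1−e^(−0.04t))/4.15;  IBU = (α/100)·m·U·1000/V;  BU:GU = IBU/GP
U = 1.65·0.000125^(65/1000)·(1−e^(−0.04·32))/4.15 = 0.1600
IBU = (6.1/100)·23·0.1600·1000/21.0 = 10.6927
BU:GU = 10.6927/65

0.1645


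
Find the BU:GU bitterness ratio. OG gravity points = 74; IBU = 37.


BU:GU = IBU / OG_points
BU:GU = 37 / 74

0.5000


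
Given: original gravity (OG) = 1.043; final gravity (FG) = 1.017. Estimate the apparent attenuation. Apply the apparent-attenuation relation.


AA = (OG − FG)/(OG − 1) · 100
AA = (1.043 − 1.017)/(1.043 − 1) · 100

60.4651 %


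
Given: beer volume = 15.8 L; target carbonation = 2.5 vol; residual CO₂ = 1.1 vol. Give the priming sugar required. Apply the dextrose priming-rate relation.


sugar = (target − residual)·4.0·V
sugar = (2.5 − 1.1)·4.0·15.8

88.4800 g


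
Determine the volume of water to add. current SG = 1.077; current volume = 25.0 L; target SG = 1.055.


V_water = V·((SG_curr − 1)/(SG_target − 1) − 1)
V_water = 25.0·((1.077 − 1)/(1.055 − 1) − 1)

10.0000 L


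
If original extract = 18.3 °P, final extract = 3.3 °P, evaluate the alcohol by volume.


SG = 259/(259 − P);  ABV = (OG − FG)·131.25
OG = 259/(259 − 18.3) = 1.0760
FG = 259/(259 − 3.3) = 1.0129
ABV = (1.0760 − 1.0129)·131.25

8.2848 % ABV


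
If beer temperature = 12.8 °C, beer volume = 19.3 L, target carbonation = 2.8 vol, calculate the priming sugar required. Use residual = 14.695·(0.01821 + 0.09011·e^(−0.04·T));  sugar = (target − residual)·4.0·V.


residual = 14.695·(0.01821 + 0.09011·e^(−0.04·12.8)) = 1.0612
sugar = (2.8 − 1.0612)·4.0·19.3

134.2382 g


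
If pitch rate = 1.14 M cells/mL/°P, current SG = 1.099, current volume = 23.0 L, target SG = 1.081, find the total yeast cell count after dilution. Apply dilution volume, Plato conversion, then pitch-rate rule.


V_w = V·((SG_c−1)/(SG_t−1)−1);  °P = 259 − 259/SG_t;  cells = rate·(V+V_w)·°P
V_w = 23.0·((1.099−1)/(1.081−1)−1) = 5.1111
V_final = 23.0 + 5.1111 = 28.1111
°P = 259 − 259/1.081 = 19.4070
cells = 1.14·28.1111·19.4070

621.9306 billion cells


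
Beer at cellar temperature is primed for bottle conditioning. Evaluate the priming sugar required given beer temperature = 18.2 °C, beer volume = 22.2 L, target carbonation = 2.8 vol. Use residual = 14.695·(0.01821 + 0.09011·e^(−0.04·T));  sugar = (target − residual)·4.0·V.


residual = 14.695·(0.01821 + 0.09011·e^(−0.04·18.2)) = 0.9070
sugar = (2.8 − 0.9070)·4.0·22.2

168.0983 g


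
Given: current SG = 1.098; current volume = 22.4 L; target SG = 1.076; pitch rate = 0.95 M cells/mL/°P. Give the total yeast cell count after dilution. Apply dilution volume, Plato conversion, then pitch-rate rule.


V_w = V·((SG_c−1)/(SG_t−1)−1);  °P = 259 − 259/SG_t;  cells = rate·(V+V_w)·°P
V_w = 22.4·((1.098−1)/(1.076−1)−1) = 6.4842
V_final = 22.4 + 6.4842 = 28.8842
°P = 259 − 259/1.076 = 18.2937
cells = 0.95·28.8842·18.2937

501.9786 billion cells


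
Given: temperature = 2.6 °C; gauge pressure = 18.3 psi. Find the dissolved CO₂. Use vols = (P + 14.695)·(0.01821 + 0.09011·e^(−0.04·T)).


vols = (18.3 + 14.695)·(0.01821 + 0.09011·e^(−0.04·2.6))

3.2803 volumes


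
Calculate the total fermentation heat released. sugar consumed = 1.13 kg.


Q = m_sugar · 590 kJ/kg
Q = 1.13 · 590

666.7000 kJ


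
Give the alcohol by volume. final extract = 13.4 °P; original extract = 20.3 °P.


SG = 259/(259 − P);  ABV = (OG − FG)·131.25
OG = 259/(259 − 20.3) = 1.0850
FG = 259/(259 − 13.4) = 1.0546
ABV = (1.0850 − 1.0546)·131.25

4.0010 % ABV


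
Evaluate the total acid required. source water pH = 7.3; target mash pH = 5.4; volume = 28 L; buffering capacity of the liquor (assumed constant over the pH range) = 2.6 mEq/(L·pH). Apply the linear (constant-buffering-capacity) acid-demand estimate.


acid = buffering capacity · (pH_source − pH_target) · V
acid = 2.6 · (7.3 − 5.4) · 28

138.3200 mEq


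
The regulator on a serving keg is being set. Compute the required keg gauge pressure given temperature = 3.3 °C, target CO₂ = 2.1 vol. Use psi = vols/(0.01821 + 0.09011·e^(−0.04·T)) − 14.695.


psi = 2.1/(0.01821 + 0.09011·e^(−0.04·3.3)) − 14.695

6.9150 psi


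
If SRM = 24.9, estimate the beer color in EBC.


EBC = SRM · 1.97
EBC = 24.9 · 1.97

49.0530 EBC


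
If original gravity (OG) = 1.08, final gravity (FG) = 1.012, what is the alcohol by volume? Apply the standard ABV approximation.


ABV = (OG − FG) · 131.25
ABV = (1.08 − 1.012) · 131.25

8.9250 % ABV


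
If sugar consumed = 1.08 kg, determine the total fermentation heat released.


Q = m_sugar · 590 kJ/kg
Q = 1.08 · 590

637.2000 kJ


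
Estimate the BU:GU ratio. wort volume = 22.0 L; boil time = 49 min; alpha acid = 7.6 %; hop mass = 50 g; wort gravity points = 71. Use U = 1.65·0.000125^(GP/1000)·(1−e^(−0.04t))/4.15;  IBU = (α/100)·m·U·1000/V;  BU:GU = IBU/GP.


U = 1.65·0.000125^(71/1000)·(1−e^(−0.04·49))/4.15 = 0.1805
IBU = (7.6/100)·50·0.1805·1000/22.0 = 31.1704
BU:GU = 31.1704/71

0.4390


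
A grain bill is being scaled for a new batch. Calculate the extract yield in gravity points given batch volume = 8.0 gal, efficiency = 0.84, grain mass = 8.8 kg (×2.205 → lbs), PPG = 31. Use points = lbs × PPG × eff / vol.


lbs = 8.8 × 2.205 = 19.4040
points = 19.4040 × 31 × 0.84 / 8.0

63.1600 points


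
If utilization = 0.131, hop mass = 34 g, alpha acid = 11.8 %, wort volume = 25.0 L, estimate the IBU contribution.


IBU = (α/100)·mass·U·1000 / V
IBU = (11.8/100)·34·0.131·1000 / 25.0

21.0229 IBU


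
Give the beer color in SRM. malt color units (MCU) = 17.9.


SRM = 1.4922 · MCU^0.6859
SRM = 1.4922 · 17.9^0.6859

10.7934 SRM


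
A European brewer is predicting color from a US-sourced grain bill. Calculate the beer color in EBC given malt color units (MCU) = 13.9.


SRM = 1.4922·MCU^0.6859;  EBC = SRM·1.97
SRM = 1.4922·13.9^0.6859 = 9.0745
EBC = 9.0745·1.97

17.8767 EBC


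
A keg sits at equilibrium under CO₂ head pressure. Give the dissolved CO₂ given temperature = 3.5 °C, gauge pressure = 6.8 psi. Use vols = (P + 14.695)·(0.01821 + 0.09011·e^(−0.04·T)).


vols = (6.8 + 14.695)·(0.01821 + 0.09011·e^(−0.04·3.5))

2.0753 volumes


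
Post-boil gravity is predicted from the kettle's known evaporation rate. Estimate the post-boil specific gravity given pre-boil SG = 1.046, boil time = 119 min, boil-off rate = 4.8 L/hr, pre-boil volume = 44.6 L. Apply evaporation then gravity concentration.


V_post = V_pre − rate·(t/60);  SG_post = 1 + (SG_pre−1)·V_pre/V_post
V_post = 44.6 − 4.8·(119/60) = 35.0800
SG_post = 1 + (1.046 − 1)·44.6/35.0800

1.0585


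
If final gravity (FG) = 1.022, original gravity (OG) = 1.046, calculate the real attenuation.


AA = (OG−FG)/(OG−1)·100;  RA = AA·0.8192
AA = (1.046 − 1.022)/(1.046 − 1)·100 = 52.1739
RA = 52.1739·0.8192

42.7409 %


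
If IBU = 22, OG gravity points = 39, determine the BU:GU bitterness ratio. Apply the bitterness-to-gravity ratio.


BU:GU = IBU / OG_points
BU:GU = 22 / 39

0.5641


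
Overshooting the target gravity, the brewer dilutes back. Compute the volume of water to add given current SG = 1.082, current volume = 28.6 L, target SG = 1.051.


V_water = V·((SG_curr − 1)/(SG_target − 1) − 1)
V_water = 28.6·((1.082 − 1)/(1.051 − 1) − 1)

17.3843 L


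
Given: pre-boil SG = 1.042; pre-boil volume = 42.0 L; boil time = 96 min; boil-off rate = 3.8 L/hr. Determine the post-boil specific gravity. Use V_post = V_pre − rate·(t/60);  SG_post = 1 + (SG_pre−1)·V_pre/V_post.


V_post = 42.0 − 3.8·(96/60) = 35.9200
SG_post = 1 + (1.042 − 1)·42.0/35.9200

1.0491


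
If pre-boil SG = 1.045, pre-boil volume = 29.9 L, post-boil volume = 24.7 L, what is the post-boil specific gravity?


SG_post = 1 + (SG_pre − 1)·V_pre/V_post
pts_pre = (1.045 − 1)·1000 = 45.0000
pts_post = 45.0000·29.9/24.7 = 54.4737
SG_post = 1 + 54.4737/1000

1.0545


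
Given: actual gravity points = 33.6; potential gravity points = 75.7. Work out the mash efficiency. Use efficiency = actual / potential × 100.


efficiency = 33.6 / 75.7 × 100

44.3857 %


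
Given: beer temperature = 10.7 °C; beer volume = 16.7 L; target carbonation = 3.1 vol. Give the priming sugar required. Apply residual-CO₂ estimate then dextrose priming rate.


residual = 14.695·(0.01821 + 0.09011·e^(−0.04·T));  sugar = (target − residual)·4.0·V
residual = 14.695·(0.01821 + 0.09011·e^(−0.04·10.7)) = 1.1307
sugar = (3.1 − 1.1307)·4.0·16.7

131.5491 g


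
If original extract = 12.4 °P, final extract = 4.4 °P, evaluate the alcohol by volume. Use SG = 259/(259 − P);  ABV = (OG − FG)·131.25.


OG = 259/(259 − 12.4) = 1.0503
FG = 259/(259 − 4.4) = 1.0173
ABV = (1.0503 − 1.0173)·131.25

4.3315 % ABV


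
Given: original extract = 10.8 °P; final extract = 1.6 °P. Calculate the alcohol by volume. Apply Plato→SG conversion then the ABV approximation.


SG = 259/(259 − P);  ABV = (OG − FG)·131.25
OG = 259/(259 − 10.8) = 1.0435
FG = 259/(259 − 1.6) = 1.0062
ABV = (1.0435 − 1.0062)·131.25

4.8953 % ABV


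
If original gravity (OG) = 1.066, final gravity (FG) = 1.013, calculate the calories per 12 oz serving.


ABW = (OG−FG)·131.25·0.79/FG;  °P = 259 − 259/SG (for OG→OE and FG→AE);  RE = 0.1808·OE + 0.8192·AE;  Cal = (6.9·ABW + 4·(RE−0.1))·FG·3.55
ABW = (1.066 − 1.013)·131.25·0.79/1.013 = 5.4249
OE = 259 − 259/1.066 = 16.0356 °P
AE = 259 − 259/1.013 = 3.3238 °P
RE = 0.1808·16.0356 + 0.8192·3.3238 = 5.6221 °P
Cal = (6.9·5.4249 + 4·(5.6221−0.1))·1.013·3.55

214.0439 kcal


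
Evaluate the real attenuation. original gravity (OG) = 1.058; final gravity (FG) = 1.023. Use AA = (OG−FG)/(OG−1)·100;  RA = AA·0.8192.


AA = (1.058 − 1.023)/(1.058 − 1)·100 = 60.3448
RA = 60.3448·0.8192

49.4345 %


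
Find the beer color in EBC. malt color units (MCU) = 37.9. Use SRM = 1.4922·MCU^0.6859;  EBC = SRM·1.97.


SRM = 1.4922·37.9^0.6859 = 18.0558
EBC = 18.0558·1.97

35.5698 EBC


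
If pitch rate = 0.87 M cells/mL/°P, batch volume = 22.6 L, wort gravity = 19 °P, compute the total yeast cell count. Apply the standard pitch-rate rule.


cells (billions) = rate · V_L · °P
cells = 0.87 · 22.6 · 19

373.5780 billion cells


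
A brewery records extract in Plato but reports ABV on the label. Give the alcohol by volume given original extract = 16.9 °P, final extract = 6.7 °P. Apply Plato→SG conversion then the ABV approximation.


SG = 259/(259 − P);  ABV = (OG − FG)·131.25
OG = 259/(259 − 16.9) = 1.0698
FG = 259/(259 − 6.7) = 1.0266
ABV = (1.0698 − 1.0266)·131.25

5.6766 % ABV


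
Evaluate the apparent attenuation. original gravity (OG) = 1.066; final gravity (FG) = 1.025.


AA = (OG − FG)/(OG − 1) · 100
AA = (1.066 − 1.025)/(1.066 − 1) · 100

62.1212 %


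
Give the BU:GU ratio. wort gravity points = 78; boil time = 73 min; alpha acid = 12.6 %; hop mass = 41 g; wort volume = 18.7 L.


U = 1.65·0.000125^(GP/1000)·(1−e^(−0.04t))/4.15;  IBU = (α/100)·m·U·1000/V;  BU:GU = IBU/GP
U = 1.65·0.000125^(78/1000)·(1−e^(−0.04·73))/4.15 = 0.1866
IBU = (12.6/100)·41·0.1866·1000/18.7 = 51.5501
BU:GU = 51.5501/78

0.6609


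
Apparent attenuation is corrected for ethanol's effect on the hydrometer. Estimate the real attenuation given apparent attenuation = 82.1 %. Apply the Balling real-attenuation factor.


RA = AA · 0.8192
RA = 82.1 · 0.8192

67.2563 %


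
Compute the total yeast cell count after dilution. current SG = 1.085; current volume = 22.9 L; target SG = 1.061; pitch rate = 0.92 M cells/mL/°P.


V_w = V·((SG_c−1)/(SG_t−1)−1);  °P = 259 − 259/SG_t;  cells = rate·(V+V_w)·°P
V_w = 22.9·((1.085−1)/(1.061−1)−1) = 9.0098
V_final = 22.9 + 9.0098 = 31.9098
°P = 259 − 259/1.061 = 14.8907
cells = 0.92·31.9098·14.8907

437.1461 billion cells


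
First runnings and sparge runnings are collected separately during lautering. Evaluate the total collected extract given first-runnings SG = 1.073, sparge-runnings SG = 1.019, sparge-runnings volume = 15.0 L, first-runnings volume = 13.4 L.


total = Σ (SG_i − 1)·1000·V_i
first = (1.073 − 1)·1000·13.4 = 978.2000
sparge = (1.019 − 1)·1000·15.0 = 285.0000
total = 978.2000 + 285.0000

1263.2000 gravity·L


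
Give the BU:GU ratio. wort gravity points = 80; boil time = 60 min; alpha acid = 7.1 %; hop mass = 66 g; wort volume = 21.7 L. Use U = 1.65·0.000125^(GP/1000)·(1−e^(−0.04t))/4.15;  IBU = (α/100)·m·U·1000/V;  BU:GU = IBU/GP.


U = 1.65·0.000125^(80/1000)·(1−e^(−0.04·60))/4.15 = 0.1762
IBU = (7.1/100)·66·0.1762·1000/21.7 = 38.0391
BU:GU = 38.0391/80

0.4755


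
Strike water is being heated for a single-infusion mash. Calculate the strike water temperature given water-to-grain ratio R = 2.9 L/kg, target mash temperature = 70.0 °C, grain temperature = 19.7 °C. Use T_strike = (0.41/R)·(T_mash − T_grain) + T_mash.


T_strike = (0.41/2.9)·(70.0 − 19.7) + 70.0

77.1114 °C


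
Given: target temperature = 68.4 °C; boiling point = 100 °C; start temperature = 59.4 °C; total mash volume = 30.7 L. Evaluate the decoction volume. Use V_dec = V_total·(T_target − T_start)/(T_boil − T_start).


V_dec = 30.7·(68.4 − 59.4)/(100 − 59.4)

6.8054 L


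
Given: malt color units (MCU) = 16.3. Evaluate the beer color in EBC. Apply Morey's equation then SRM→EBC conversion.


SRM = 1.4922·MCU^0.6859;  EBC = SRM·1.97
SRM = 1.4922·16.3^0.6859 = 10.1220
EBC = 10.1220·1.97

19.9403 EBC


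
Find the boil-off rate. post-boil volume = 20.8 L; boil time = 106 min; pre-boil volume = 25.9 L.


rate = (V_pre − V_post) / (t_min/60)
rate = (25.9 − 20.8) / (106/60)

2.8868 L/hr


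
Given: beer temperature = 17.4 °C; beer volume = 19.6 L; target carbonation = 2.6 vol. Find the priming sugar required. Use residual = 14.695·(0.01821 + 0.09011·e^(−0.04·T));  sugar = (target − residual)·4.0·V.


residual = 14.695·(0.01821 + 0.09011·e^(−0.04·17.4)) = 0.9278
sugar = (2.6 − 0.9278)·4.0·19.6

131.1010 g


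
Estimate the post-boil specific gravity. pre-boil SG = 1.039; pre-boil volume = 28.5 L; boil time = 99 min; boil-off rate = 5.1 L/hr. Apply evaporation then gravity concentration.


V_post = V_pre − rate·(t/60);  SG_post = 1 + (SG_pre−1)·V_pre/V_post
V_post = 28.5 − 5.1·(99/60) = 20.0850
SG_post = 1 + (1.039 − 1)·28.5/20.0850

1.0553


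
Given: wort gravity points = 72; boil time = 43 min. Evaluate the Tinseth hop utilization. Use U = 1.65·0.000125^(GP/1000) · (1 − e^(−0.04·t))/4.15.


bigness = 1.65·0.000125^(72/1000) = 0.8639
boil_factor = (1 − e^(−0.04·43))/4.15 = 0.1978
U = 0.8639 · 0.1978

0.1709


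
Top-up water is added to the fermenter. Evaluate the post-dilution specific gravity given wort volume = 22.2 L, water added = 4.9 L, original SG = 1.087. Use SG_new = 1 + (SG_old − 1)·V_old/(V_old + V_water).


pts = (1.087 − 1)·1000·22.2/(22.2 + 4.9) = 71.2694
SG_new = 1 + 71.2694/1000

1.0713


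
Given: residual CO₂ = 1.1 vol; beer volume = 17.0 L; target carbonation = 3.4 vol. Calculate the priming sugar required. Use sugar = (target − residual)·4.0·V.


sugar = (3.4 − 1.1)·4.0·17.0

156.4000 g


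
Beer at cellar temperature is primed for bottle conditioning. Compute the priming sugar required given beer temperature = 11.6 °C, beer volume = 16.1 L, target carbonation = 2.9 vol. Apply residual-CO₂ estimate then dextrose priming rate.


residual = 14.695·(0.01821 + 0.09011·e^(−0.04·T));  sugar = (target − residual)·4.0·V
residual = 14.695·(0.01821 + 0.09011·e^(−0.04·11.6)) = 1.1002
sugar = (2.9 − 1.1002)·4.0·16.1

115.9082 g
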